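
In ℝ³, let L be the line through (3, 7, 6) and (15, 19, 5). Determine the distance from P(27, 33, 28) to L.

2√145

A direction vector is d = (12, 12, -1).
AP = (24, 26, 22), and AP × d = (-290, 288, -24).
|AP × d|² = 167620 and |d|² = 289, so the distance is √(167620/289) = √580 = 2√145.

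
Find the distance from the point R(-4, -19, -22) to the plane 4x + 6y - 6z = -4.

3/√22

Normal vector n = (4, 6, -6), and n·(-4, -19, -22) - (-4) = 6.
|n| = √(16 + 36 + 36) = 2√22, so the distance is |6|/(2√22) = 3√22/22.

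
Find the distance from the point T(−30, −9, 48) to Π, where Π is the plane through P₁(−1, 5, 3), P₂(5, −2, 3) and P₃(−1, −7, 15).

17/11

P₁P₂ = (6, −7, 0) and P₁P₃ = (0, −12, 12), so a normal is n = P₁P₂ × P₁P₃ = (−84, −72, −72).
n = (−84, −72, −72); n·P − (-492) = 204; |n| = 132; distance = 204/132 = 17/11.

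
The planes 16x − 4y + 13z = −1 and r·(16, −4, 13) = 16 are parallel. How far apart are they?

Both planes have normal n = (16, −4, 13), |n| = 21. Any point on the first plane is at distance |16 − (-1)|/|n| = 17/21 from the second.

17/21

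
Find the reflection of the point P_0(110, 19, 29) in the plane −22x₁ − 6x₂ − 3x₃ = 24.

With n = (−22, −6, −3), the signed offset is (n·P_0 − 24)/|n|² = -2645/529 = -5.
P_0' = P_0 − 2t·n = (110, 19, 29) − (-10)·(−22, −6, −3) = (−110, −41, −1).

(-110, -41, -1)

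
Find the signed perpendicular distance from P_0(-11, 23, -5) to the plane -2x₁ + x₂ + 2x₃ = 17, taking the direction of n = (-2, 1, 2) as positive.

6

n·P_0 − 17 = 18.
|n| = 3, so the signed distance is 18/3 = 6.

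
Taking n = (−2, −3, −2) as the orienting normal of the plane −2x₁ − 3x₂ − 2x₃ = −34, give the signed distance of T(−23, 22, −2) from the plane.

18√17/17

n·T − (-34) = 18.
|n| = √17, so the signed distance is 18√17/17.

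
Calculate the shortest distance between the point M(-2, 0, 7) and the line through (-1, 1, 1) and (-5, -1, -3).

√29

A direction vector is d = (-4, -2, -4).
AP = (-1, -1, 6), and AP × d = (16, -28, -2).
|AP × d|² = 1044 and |d|² = 36, so the distance is √(1044/36) = √29.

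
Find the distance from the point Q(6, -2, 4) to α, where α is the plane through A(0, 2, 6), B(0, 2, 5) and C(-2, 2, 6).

4

AB = (0, 0, -1) and AC = (-2, 0, 0), so a normal is n = AB × AC = (0, 2, 0).
d = |2·(-2) − 4| / √(0 + 4 + 0) = |-8| / 2 = 4.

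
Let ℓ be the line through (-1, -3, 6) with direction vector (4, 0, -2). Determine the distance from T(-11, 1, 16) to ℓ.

6

Direction vector d = (4, 0, -2).
AP = (-10, 4, 10); AP·d = -60, |AP|² = 216, |d|² = 20.
distance² = |AP|² − (AP·d)²/|d|² = 216 − 3600/20 = 36, so the distance is 6.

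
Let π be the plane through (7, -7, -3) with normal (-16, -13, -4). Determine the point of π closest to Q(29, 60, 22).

(-19, 21, 10)

n = (-16, -13, -4), |n|² = 441, and n·Q − (-9) = -1323.
t = -1323/441 = -3, so the foot is Q − t·n = (29, 60, 22) − (-3)·(-16, -13, -4) = (-19, 21, 10).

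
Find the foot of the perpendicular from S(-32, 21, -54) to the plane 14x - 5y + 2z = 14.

n = (14, -5, 2), |n|² = 225, and n·S − 14 = -675.
t = -675/225 = -3, so the foot is S − t·n = (-32, 21, -54) − (-3)·(14, -5, 2) = (10, 6, -48).

(10, 6, -48)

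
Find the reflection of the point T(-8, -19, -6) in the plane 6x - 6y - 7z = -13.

(-20, -7, 8)

n = (6, -6, -7), |n|² = 121, n·T − (-13) = 121, so t = 121/121 = 1.
Foot F = T − 1·n = (-14, -13, 1); the reflection is 2F − T = (-20, -7, 8).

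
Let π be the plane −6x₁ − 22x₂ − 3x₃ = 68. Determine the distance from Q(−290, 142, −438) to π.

6

Normal vector n = (−6, −22, −3), and n·(−290, 142, −438) − 68 = −138.
|n| = √(36 + 484 + 9) = 23, so the distance is |-138|/23 = 6.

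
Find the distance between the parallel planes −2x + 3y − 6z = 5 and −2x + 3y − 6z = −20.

With common normal n = (−2, 3, −6) (|n| = 7), the distance is |5 − (-20)|/|n| = 25/7.

25/7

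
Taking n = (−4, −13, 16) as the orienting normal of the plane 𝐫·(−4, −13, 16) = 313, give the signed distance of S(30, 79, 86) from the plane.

-4

n·S − 313 = -84.
|n| = 21, so the signed distance is -84/21 = -4.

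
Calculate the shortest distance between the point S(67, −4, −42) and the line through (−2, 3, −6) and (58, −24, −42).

√481

A direction vector is d = (60, −27, −36).
AP = (69, −7, −36), and AP × d = (−720, 324, −1443).
|AP × d|² = 2705625 and |d|² = 5625, so the distance is √(2705625/5625) = √481.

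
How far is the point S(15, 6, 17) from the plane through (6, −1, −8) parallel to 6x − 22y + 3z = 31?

25/23

Parallel planes share the normal n = (6, −22, 3); since (6, −1, −8) lies on the plane, its equation is 6x − 22y + 3z = 34.
d = |6·15 + (-22)·6 + 3·17 − 34| / √(36 + 484 + 9) = |-25| / 23 = 25/23.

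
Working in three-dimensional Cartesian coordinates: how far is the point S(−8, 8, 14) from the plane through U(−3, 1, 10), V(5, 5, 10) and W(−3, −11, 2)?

7/√14

UV = (8, 4, 0) and UW = (0, −12, −8), so a normal is n = UV × UW = (−32, 64, −96).
Then n·(−8, 8, 14) − (−800) = 224.
|n| = √(1024 + 4096 + 9216) = 32√14, so the distance is |224|/(32√14) = √14/2.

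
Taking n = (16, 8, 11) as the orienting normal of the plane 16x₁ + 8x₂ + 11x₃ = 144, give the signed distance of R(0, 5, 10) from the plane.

n·R − 144 = 6.
|n| = 21, so the signed distance is 6/21 = 2/7.

2/7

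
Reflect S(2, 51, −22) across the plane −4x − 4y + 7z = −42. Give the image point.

n = (−4, −4, 7), |n|² = 81, n·S − (-42) = -324, so t = -324/81 = -4.
Foot F = S − (-4)·n = (−14, 35, 6); the reflection is 2F − S = (−30, 19, 34).

(-30, 19, 34)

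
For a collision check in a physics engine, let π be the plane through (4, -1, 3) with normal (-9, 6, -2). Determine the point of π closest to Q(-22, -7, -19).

(-4, -19, -15)

n = (-9, 6, -2), |n|² = 121, and n·Q − (-48) = 242.
t = 242/121 = 2, so the foot is Q − t·n = (-22, -7, -19) − 2·(-9, 6, -2) = (-4, -19, -15).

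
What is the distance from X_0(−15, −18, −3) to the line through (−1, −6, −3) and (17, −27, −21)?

A direction vector is d = (18, −21, −18).
AP = (−14, −12, 0), and AP × d = (216, −252, 510).
|AP × d|² = 370260 and |d|² = 1089, so the distance is √(370260/1089) = √340 = 2√85.

2√85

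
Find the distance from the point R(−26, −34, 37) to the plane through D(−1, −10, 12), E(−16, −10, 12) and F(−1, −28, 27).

30√61/61

DE = (−15, 0, 0) and DF = (0, −18, 15), so a normal is n = DE × DF = (0, 225, 270).
Then n·(−26, −34, 37) − 990 = 1350.
|n| = √(0 + 50625 + 72900) = 45√61, so the distance is |1350|/(45√61) = 30/√61.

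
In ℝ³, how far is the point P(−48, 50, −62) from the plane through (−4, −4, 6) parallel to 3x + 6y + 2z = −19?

8

Parallel planes share the normal n = (3, 6, 2); since (−4, −4, 6) lies on the plane, its equation is 3x + 6y + 2z = -24.
Then n·(−48, 50, −62) − (−24) = 56.
|n| = √(9 + 36 + 4) = 7, so the distance is |56|/7 = 8.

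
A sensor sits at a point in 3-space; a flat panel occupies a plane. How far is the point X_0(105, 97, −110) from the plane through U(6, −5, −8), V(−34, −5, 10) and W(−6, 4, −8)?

3

UV = (−40, 0, 18) and UW = (−12, 9, 0), so a normal is n = UV × UW = (−162, −216, −360).
Then n·(105, 97, −110) − 2988 = −1350.
|n| = √(26244 + 46656 + 129600) = 450, so the distance is |-1350|/450 = 3.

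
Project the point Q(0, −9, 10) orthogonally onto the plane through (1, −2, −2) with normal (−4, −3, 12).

(4, -6, -2)

n = (−4, −3, 12), |n|² = 169, and n·Q − (-22) = 169.
t = 169/169 = 1, so the foot is Q − t·n = (0, −9, 10) − 1·(−4, −3, 12) = (4, −6, −2).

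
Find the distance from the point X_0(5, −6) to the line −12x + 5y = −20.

70/13

d = |(-12)·5 + 5·(-6) − (-20)| / √(144 + 25) = |-70|/13 = 70/13.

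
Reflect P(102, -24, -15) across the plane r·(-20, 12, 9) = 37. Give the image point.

(-58, 72, 57)

n = (-20, 12, 9), |n|² = 625, n·P − 37 = -2500, so t = -2500/625 = -4.
Foot F = P − (-4)·n = (22, 24, 21); the reflection is 2F − P = (-58, 72, 57).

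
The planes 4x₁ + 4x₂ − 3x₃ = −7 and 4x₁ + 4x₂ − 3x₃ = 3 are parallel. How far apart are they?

Both planes have normal n = (4, 4, −3), |n| = √41. Any point on the first plane is at distance |3 − (-7)|/|n| = 10/√41 from the second.

10/√41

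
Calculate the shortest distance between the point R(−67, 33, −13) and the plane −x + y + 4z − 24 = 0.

Normal vector n = (−1, 1, 4), and n·(−67, 33, −13) − 24 = 24.
|n| = √(1 + 1 + 16) = 3√2, so the distance is |24|/(3√2) = 4√2.

4√2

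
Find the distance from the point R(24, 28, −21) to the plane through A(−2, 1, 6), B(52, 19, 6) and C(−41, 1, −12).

AB = (54, 18, 0) and AC = (−39, 0, −18), so a normal is n = AB × AC = (−324, 972, 702).
n = (−324, 972, 702); n·P − 5832 = -1134; |n| = 1242; distance = 1134/1242 = 21/23.

21/23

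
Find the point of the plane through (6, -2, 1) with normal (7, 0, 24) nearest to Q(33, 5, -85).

(54, 5, -13)

n = (7, 0, 24), |n|² = 625, and n·Q − 66 = -1875.
t = -1875/625 = -3, so the foot is Q − t·n = (33, 5, -85) − (-3)·(7, 0, 24) = (54, 5, -13).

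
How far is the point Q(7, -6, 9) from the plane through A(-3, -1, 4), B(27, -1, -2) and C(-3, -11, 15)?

AB = (30, 0, -6) and AC = (0, -10, 11), so a normal is n = AB × AC = (-60, -330, -300).
Then n·(7, -6, 9) - (-690) = -450.
|n| = √(3600 + 108900 + 90000) = 450, so the distance is |-450|/450 = 1.

1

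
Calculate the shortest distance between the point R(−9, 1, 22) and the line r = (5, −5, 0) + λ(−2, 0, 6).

2√19

Direction vector d = (−2, 0, 6).
AP = (−14, 6, 22); AP·d = 160, |AP|² = 716, |d|² = 40.
distance² = |AP|² − (AP·d)²/|d|² = 716 − 25600/40 = 76, so the distance is 2√19.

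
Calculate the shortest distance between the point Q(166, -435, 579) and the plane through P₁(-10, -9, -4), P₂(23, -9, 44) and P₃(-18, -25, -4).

P₁P₂ = (33, 0, 48) and P₁P₃ = (-8, -16, 0), so a normal is n = P₁P₂ × P₁P₃ = (768, -384, -528).
Then n·(166, -435, 579) - (-2112) = -9072.
|n| = √(589824 + 147456 + 278784) = 1008, so the distance is |-9072|/1008 = 9.

9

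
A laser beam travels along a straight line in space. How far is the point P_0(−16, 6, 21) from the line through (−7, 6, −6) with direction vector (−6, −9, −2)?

Direction vector d = (−6, −9, −2).
AP = (−9, 0, 27); AP·d = 0, |AP|² = 810, |d|² = 121.
distance² = |AP|² − (AP·d)²/|d|² = 810 − 0/121 = 810, so the distance is 9√10.

9√10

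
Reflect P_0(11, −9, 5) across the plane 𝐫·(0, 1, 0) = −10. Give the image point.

(11, -11, 5)

n = (0, 1, 0), |n|² = 1, n·P_0 − (-10) = 1, so t = 1/1 = 1.
Foot F = P_0 − 1·n = (11, −10, 5); the reflection is 2F − P_0 = (11, −11, 5).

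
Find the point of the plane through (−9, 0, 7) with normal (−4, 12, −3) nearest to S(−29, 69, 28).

n = (−4, 12, −3), |n|² = 169, and n·S − 15 = 845.
t = 845/169 = 5, so the foot is S − t·n = (−29, 69, 28) − 5·(−4, 12, −3) = (−9, 9, 43).

(-9, 9, 43)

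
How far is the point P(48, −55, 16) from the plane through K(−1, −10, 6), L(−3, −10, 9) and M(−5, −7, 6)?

13√29/29

KL = (−2, 0, 3) and KM = (−4, 3, 0), so a normal is n = KL × KM = (−9, −12, −6).
Then n·(48, −55, 16) − 93 = 39.
|n| = √(81 + 144 + 36) = 3√29, so the distance is |39|/(3√29) = 13√29/29.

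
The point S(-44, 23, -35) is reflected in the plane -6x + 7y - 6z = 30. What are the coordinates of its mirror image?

With n = (-6, 7, -6), the signed offset is (n·S − 30)/|n|² = 605/121 = 5.
S' = S − 2t·n = (-44, 23, -35) − 10·(-6, 7, -6) = (16, -47, 25).

(16, -47, 25)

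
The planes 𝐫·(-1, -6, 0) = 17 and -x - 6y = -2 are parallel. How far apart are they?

Both planes have normal n = (-1, -6, 0), |n| = √37. Any point on the first plane is at distance |(-2) − 17|/|n| = 19/√37 = 19√37/37 from the second.

19√37/37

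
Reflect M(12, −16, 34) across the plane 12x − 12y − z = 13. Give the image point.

(-12, 8, 36)

n = (12, −12, −1), |n|² = 289, n·M − 13 = 289, so t = 289/289 = 1.
Foot F = M − 1·n = (0, −4, 35); the reflection is 2F − M = (−12, 8, 36).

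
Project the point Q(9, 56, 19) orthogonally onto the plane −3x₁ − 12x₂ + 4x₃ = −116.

n = (−3, −12, 4), |n|² = 169, and n·Q − (-116) = -507.
t = -507/169 = -3, so the foot is Q − t·n = (9, 56, 19) − (-3)·(−3, −12, 4) = (0, 20, 31).

(0, 20, 31)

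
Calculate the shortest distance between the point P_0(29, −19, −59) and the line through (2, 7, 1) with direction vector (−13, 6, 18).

Direction vector d = (−13, 6, 18).
AP = (27, −26, −60), and AP × d = (−108, 294, −176).
|AP × d|² = 129076 and |d|² = 529, so the distance is √(129076/529) = √244 = 2√61.

2√61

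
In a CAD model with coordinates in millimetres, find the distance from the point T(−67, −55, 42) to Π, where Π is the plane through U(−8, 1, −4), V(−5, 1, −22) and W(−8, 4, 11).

14√62/31

UV = (3, 0, −18) and UW = (0, 3, 15), so a normal is n = UV × UW = (54, −45, 9).
Then n·(−67, −55, 42) − (−513) = −252.
|n| = √(2916 + 2025 + 81) = 9√62, so the distance is |-252|/(9√62) = 14√62/31.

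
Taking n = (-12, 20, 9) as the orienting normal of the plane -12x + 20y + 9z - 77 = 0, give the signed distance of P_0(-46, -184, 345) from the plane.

-4

n·P_0 − 77 = -100.
|n| = 25, so the signed distance is -100/25 = -4.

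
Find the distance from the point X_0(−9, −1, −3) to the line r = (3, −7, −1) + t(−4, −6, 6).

2√46

Direction vector d = (−4, −6, 6).
AP = (−12, 6, −2); AP·d = 0, |AP|² = 184, |d|² = 88.
distance² = |AP|² − (AP·d)²/|d|² = 184 − 0/88 = 184, so the distance is 2√46.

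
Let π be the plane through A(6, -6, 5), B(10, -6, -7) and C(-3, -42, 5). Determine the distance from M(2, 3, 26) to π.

9/13

AB = (4, 0, -12) and AC = (-9, -36, 0), so a normal is n = AB × AC = (-432, 108, -144).
d = |(-432)·2 + 108·3 + (-144)·26 − (-3960)| / √(186624 + 11664 + 20736) = |-324| / 468 = 9/13.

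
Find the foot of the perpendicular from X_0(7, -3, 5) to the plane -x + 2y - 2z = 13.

(3, 5, -3)

n = (-1, 2, -2), |n|² = 9, and n·X_0 − 13 = -36.
t = -36/9 = -4, so the foot is X_0 − t·n = (7, -3, 5) − (-4)·(-1, 2, -2) = (3, 5, -3).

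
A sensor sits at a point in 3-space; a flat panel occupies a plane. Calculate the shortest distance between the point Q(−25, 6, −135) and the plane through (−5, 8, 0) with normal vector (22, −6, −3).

1

The plane has equation n·(r − (−5, 8, 0)) = 0, i.e. n·r = -158.
d = |22·(-25) + (-6)·6 + (-3)·(-135) − (-158)| / √(484 + 36 + 9) = |-23| / 23 = 1.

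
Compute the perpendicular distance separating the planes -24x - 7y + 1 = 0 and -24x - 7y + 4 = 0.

3/25

Both planes have normal n = (-24, -7, 0), |n| = 25. Any point on the first plane is at distance |(-4) − (-1)|/|n| = 3/25 from the second.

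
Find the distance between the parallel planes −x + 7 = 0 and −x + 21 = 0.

14

With common normal n = (−1, 0, 0) (|n| = 1), the distance is |(-7) − (-21)|/|n| = 14/1 = 14.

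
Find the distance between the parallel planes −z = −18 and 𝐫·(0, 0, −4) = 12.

21

Divide the second equation by 4 to match normals: −z = 3.
With common normal n = (0, 0, −1) (|n| = 1), the distance is |(-18) − 3|/|n| = 21/1 = 21.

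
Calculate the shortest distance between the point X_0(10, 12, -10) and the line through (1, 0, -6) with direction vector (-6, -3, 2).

3√5

Direction vector d = (-6, -3, 2).
AP = (9, 12, -4), and AP × d = (12, 6, 45).
|AP × d|² = 2205 and |d|² = 49, so the distance is √(2205/49) = √45 = 3√5.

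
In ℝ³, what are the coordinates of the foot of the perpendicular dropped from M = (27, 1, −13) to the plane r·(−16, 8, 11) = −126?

(11, 9, -2)

The perpendicular from M has direction n = (−16, 8, 11): r = (27, 1, −13) + μ(−16, 8, 11).
Substitute into the plane: n·(M + μn) = -126 gives -567 + 441μ = -126, so μ = 1.
Foot = (27, 1, −13) + 1·(−16, 8, 11) = (11, 9, −2).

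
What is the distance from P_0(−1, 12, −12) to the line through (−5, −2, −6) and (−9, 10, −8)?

A direction vector is d = (−4, 12, −2).
AP = (4, 14, −6), and AP × d = (44, 32, 104).
|AP × d|² = 13776 and |d|² = 164, so the distance is √(13776/164) = √84 = 2√21.

2√21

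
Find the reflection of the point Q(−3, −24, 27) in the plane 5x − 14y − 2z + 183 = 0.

(-23, 32, 35)

With n = (5, −14, −2), the signed offset is (n·Q − (-183))/|n|² = 450/225 = 2.
Q' = Q − 2t·n = (−3, −24, 27) − 4·(5, −14, −2) = (−23, 32, 35).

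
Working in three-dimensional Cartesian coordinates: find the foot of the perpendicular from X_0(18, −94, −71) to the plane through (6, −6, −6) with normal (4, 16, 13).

(38, -14, -6)

n = (4, 16, 13), |n|² = 441, and n·X_0 − (-150) = -2205.
t = -2205/441 = -5, so the foot is X_0 − t·n = (18, −94, −71) − (-5)·(4, 16, 13) = (38, −14, −6).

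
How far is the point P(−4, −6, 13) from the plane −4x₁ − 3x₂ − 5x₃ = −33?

√2/5

Normal vector n = (−4, −3, −5), and n·(−4, −6, 13) − (−33) = 2.
|n| = √(16 + 9 + 25) = 5√2, so the distance is |2|/(5√2) = √2/5.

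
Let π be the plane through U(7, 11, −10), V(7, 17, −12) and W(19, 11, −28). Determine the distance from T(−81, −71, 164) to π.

8

UV = (0, 6, −2) and UW = (12, 0, −18), so a normal is n = UV × UW = (−108, −24, −72).
n = (−108, −24, −72); n·P − (-300) = -1056; |n| = 132; distance = 1056/132 = 8.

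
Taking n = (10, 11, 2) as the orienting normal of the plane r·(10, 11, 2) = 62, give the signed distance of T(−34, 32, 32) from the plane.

n·T − 62 = 14.
|n| = 15, so the signed distance is 14/15.

14/15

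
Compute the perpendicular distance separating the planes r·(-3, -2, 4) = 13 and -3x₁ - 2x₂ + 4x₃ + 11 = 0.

24√29/29

With common normal n = (-3, -2, 4) (|n| = √29), the distance is |13 − (-11)|/|n| = 24/√29 = 24√29/29.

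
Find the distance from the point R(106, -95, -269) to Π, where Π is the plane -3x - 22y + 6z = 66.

4

d = |(-3)·106 + (-22)·(-95) + 6·(-269) − 66| / √(9 + 484 + 36) = |92| / 23 = 4.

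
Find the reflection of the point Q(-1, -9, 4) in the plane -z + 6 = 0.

n = (0, 0, -1), |n|² = 1, n·Q − (-6) = 2, so t = 2/1 = 2.
Foot F = Q − 2·n = (-1, -9, 6); the reflection is 2F − Q = (-1, -9, 8).

(-1, -9, 8)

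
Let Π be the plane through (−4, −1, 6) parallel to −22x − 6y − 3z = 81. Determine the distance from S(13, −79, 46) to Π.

26/23

Parallel planes share the normal n = (−22, −6, −3); since (−4, −1, 6) lies on the plane, its equation is −22x − 6y − 3z = 76.
d = |(-22)·13 + (-6)·(-79) + (-3)·46 − 76| / √(484 + 36 + 9) = |-26| / 23 = 26/23.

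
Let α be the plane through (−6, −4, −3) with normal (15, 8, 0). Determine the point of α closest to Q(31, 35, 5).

The perpendicular from Q has direction n = (15, 8, 0): r = (31, 35, 5) + μ(15, 8, 0).
Substitute into the plane: n·(Q + μn) = -122 gives 745 + 289μ = -122, so μ = -3.
Foot = (31, 35, 5) + (-3)·(15, 8, 0) = (−14, 11, 5).

(-14, 11, 5)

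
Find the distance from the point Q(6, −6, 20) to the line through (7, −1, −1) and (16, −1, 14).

√161

A direction vector is d = (9, 0, 15).
AP = (−1, −5, 21); AP·d = 306, |AP|² = 467, |d|² = 306.
distance² = |AP|² − (AP·d)²/|d|² = 467 − 93636/306 = 161, so the distance is √161.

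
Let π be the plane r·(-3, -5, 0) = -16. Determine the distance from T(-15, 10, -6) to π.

Normal vector n = (-3, -5, 0), and n·(-15, 10, -6) - (-16) = 11.
|n| = √(9 + 25 + 0) = √34, so the distance is |11|/√34 = 11/√34.

11/√34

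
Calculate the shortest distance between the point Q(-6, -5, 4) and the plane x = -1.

d = |1·(-6) − (-1)| / √(1 + 0 + 0) = |-5| / 1 = 5.

5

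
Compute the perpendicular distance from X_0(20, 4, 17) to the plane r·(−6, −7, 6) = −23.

23/11

d = |(-6)·20 + (-7)·4 + 6·17 − (-23)| / √(36 + 49 + 36) = |-23| / 11 = 23/11.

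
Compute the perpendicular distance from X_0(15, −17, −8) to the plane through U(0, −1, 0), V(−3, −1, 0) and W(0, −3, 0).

8

UV = (−3, 0, 0) and UW = (0, −2, 0), so a normal is n = UV × UW = (0, 0, 6).
Then n·(15, −17, −8) − 0 = −48.
|n| = √(0 + 0 + 36) = 6, so the distance is |-48|/6 = 8.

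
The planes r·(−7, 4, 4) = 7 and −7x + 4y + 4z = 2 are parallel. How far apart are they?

With common normal n = (−7, 4, 4) (|n| = 9), the distance is |7 − 2|/|n| = 5/9.

5/9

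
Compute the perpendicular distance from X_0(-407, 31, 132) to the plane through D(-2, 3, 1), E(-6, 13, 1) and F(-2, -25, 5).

DE = (-4, 10, 0) and DF = (0, -28, 4), so a normal is n = DE × DF = (40, 16, 112).
d = |40·(-407) + 16·31 + 112·132 − 80| / √(1600 + 256 + 12544) = |-1080| / 120 = 9.

9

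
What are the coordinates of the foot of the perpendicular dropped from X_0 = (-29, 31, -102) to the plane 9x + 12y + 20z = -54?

(-2, 67, -42)

The perpendicular from X_0 has direction n = (9, 12, 20): r = (-29, 31, -102) + λ(9, 12, 20).
Substitute into the plane: n·(X_0 + λn) = -54 gives -1929 + 625λ = -54, so λ = 3.
Foot = (-29, 31, -102) + 3·(9, 12, 20) = (-2, 67, -42).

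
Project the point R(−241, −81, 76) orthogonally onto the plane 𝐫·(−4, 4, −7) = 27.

(-237, -85, 83)

The perpendicular from R has direction n = (−4, 4, −7): r = (−241, −81, 76) + μ(−4, 4, −7).
Substitute into the plane: n·(R + μn) = 27 gives 108 + 81μ = 27, so μ = -1.
Foot = (−241, −81, 76) + (-1)·(−4, 4, −7) = (−237, −85, 83).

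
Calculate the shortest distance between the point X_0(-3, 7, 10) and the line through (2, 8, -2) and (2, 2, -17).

3√6

A direction vector is d = (0, -6, -15).
AP = (-5, -1, 12); AP·d = -174, |AP|² = 170, |d|² = 261.
distance² = |AP|² − (AP·d)²/|d|² = 170 − 30276/261 = 54, so the distance is 3√6.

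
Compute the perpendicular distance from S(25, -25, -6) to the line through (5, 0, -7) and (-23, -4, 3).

A direction vector is d = (-28, -4, 10).
AP = (20, -25, 1), and AP × d = (-246, -228, -780).
|AP × d|² = 720900 and |d|² = 900, so the distance is √(720900/900) = √801 = 3√89.

3√89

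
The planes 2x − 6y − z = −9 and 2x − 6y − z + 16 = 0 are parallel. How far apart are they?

7/√41

With common normal n = (2, −6, −1) (|n| = √41), the distance is |(-9) − (-16)|/|n| = 7/√41.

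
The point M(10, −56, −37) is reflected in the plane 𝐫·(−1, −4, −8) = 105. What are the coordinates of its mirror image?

With n = (−1, −4, −8), the signed offset is (n·M − 105)/|n|² = 405/81 = 5.
M' = M − 2t·n = (10, −56, −37) − 10·(−1, −4, −8) = (20, −16, 43).

(20, -16, 43)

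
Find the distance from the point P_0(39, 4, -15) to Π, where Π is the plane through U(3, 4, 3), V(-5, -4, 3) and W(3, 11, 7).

2

UV = (-8, -8, 0) and UW = (0, 7, 4), so a normal is n = UV × UW = (-32, 32, -56).
n = (-32, 32, -56); n·P − (-136) = -144; |n| = 72; distance = 144/72 = 2.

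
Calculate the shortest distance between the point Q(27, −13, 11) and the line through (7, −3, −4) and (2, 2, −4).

A direction vector is d = (−5, 5, 0).
AP = (20, −10, 15); AP·d = -150, |AP|² = 725, |d|² = 50.
distance² = |AP|² − (AP·d)²/|d|² = 725 − 22500/50 = 275, so the distance is 5√11.

5√11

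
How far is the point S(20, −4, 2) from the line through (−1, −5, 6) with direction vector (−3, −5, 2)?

Direction vector d = (−3, −5, 2).
AP = (21, 1, −4); AP·d = -76, |AP|² = 458, |d|² = 38.
distance² = |AP|² − (AP·d)²/|d|² = 458 − 5776/38 = 306, so the distance is 3√34.

3√34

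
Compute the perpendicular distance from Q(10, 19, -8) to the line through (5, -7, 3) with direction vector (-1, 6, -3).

√86

Direction vector d = (-1, 6, -3).
AP = (5, 26, -11); AP·d = 184, |AP|² = 822, |d|² = 46.
distance² = |AP|² − (AP·d)²/|d|² = 822 − 33856/46 = 86, so the distance is √86.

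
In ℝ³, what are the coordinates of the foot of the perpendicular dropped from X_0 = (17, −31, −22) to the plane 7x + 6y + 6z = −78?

n = (7, 6, 6), |n|² = 121, and n·X_0 − (-78) = -121.
t = -121/121 = -1, so the foot is X_0 − t·n = (17, −31, −22) − (-1)·(7, 6, 6) = (24, −25, −16).

(24, -25, -16)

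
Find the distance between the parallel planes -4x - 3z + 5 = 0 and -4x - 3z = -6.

1/5

With common normal n = (-4, 0, -3) (|n| = 5), the distance is |(-5) − (-6)|/|n| = 1/5.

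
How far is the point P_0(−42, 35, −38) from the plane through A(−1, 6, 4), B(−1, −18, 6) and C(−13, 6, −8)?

AB = (0, −24, 2) and AC = (−12, 0, −12), so a normal is n = AB × AC = (288, −24, −288).
Then n·(−42, 35, −38) − (−1584) = −408.
|n| = √(82944 + 576 + 82944) = 408, so the distance is |-408|/408 = 1.

1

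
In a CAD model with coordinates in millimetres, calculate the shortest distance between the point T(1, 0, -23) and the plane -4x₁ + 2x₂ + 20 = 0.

n = (-4, 2, 0); n·P − (-20) = 16; |n| = 2√5; distance = 16/(2√5) = 8/√5.

8/√5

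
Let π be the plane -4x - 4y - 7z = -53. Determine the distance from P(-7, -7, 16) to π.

Normal vector n = (-4, -4, -7), and n·(-7, -7, 16) - (-53) = -3.
|n| = √(16 + 16 + 49) = 9, so the distance is |-3|/9 = 1/3.

1/3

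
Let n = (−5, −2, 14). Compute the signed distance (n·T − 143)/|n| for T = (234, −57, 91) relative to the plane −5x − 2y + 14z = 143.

n·T − 143 = 75.
|n| = 15, so the signed distance is 75/15 = 5.

5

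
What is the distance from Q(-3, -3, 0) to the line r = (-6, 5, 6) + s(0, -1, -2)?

√29

Direction vector d = (0, -1, -2).
AP = (3, -8, -6), and AP × d = (10, 6, -3).
|AP × d|² = 145 and |d|² = 5, so the distance is √(145/5) = √29.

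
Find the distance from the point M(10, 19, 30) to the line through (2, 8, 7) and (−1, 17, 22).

A direction vector is d = (−3, 9, 15).
AP = (8, 11, 23), and AP × d = (−42, −189, 105).
|AP × d|² = 48510 and |d|² = 315, so the distance is √(48510/315) = √154.

√154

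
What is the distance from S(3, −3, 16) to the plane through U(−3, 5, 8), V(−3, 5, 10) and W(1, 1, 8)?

UV = (0, 0, 2) and UW = (4, −4, 0), so a normal is n = UV × UW = (8, 8, 0).
Then n·(3, −3, 16) − 16 = −16.
|n| = √(64 + 64 + 0) = 8√2, so the distance is |-16|/(8√2) = √2.

√2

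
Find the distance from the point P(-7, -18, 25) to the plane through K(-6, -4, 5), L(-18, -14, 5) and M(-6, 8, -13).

KL = (-12, -10, 0) and KM = (0, 12, -18), so a normal is n = KL × KM = (180, -216, -144).
d = |180·(-7) + (-216)·(-18) + (-144)·25 − (-936)| / √(32400 + 46656 + 20736) = |-36| / (36√77) = √77/77.

√77/77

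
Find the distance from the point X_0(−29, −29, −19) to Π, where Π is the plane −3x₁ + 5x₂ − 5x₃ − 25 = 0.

12/√59

Normal vector n = (−3, 5, −5), and n·(−29, −29, −19) − 25 = 12.
|n| = √(9 + 25 + 25) = √59, so the distance is |12|/√59 = 12√59/59.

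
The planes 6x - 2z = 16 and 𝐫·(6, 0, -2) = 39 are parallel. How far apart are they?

23√10/20

With common normal n = (6, 0, -2) (|n| = 2√10), the distance is |16 − 39|/|n| = 23/(2√10) = 23√10/20.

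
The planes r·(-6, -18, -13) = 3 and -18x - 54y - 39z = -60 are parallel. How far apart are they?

1

Divide the second equation by 3 to match normals: -6x - 18y - 13z = -20.
With common normal n = (-6, -18, -13) (|n| = 23), the distance is |3 − (-20)|/|n| = 23/23 = 1.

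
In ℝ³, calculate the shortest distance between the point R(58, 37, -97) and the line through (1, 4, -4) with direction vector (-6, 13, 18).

3√914

Direction vector d = (-6, 13, 18).
AP = (57, 33, -93); AP·d = -1587, |AP|² = 12987, |d|² = 529.
distance² = |AP|² − (AP·d)²/|d|² = 12987 − 2518569/529 = 8226, so the distance is 3√914.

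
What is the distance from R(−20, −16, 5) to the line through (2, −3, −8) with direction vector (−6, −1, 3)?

Direction vector d = (−6, −1, 3).
AP = (−22, −13, 13); AP·d = 184, |AP|² = 822, |d|² = 46.
distance² = |AP|² − (AP·d)²/|d|² = 822 − 33856/46 = 86, so the distance is √86.

√86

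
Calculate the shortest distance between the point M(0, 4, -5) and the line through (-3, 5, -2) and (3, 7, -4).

2√2

A direction vector is d = (6, 2, -2).
AP = (3, -1, -3); AP·d = 22, |AP|² = 19, |d|² = 44.
distance² = |AP|² − (AP·d)²/|d|² = 19 − 484/44 = 8, so the distance is 2√2.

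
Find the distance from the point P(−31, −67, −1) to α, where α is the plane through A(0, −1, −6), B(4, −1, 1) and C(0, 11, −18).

3

AB = (4, 0, 7) and AC = (0, 12, −12), so a normal is n = AB × AC = (−84, 48, 48).
n = (−84, 48, 48); n·P − (-336) = -324; |n| = 108; distance = 324/108 = 3.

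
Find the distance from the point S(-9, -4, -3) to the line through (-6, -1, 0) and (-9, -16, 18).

A direction vector is d = (-3, -15, 18).
AP = (-3, -3, -3), and AP × d = (-99, 63, 36).
|AP × d|² = 15066 and |d|² = 558, so the distance is √(15066/558) = √27 = 3√3.

3√3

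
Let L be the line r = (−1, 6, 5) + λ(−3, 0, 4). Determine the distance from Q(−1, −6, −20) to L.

3√41

Direction vector d = (−3, 0, 4).
AP = (0, −12, −25); AP·d = -100, |AP|² = 769, |d|² = 25.
distance² = |AP|² − (AP·d)²/|d|² = 769 − 10000/25 = 369, so the distance is 3√41.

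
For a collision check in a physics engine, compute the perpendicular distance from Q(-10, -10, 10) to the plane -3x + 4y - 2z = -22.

8/√29

n = (-3, 4, -2); n·P − (-22) = -8; |n| = √29; distance = 8/√29 = 8√29/29.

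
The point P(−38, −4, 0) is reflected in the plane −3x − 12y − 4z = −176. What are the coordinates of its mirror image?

(-26, 44, 16)

n = (−3, −12, −4), |n|² = 169, n·P − (-176) = 338, so t = 338/169 = 2.
Foot F = P − 2·n = (−32, 20, 8); the reflection is 2F − P = (−26, 44, 16).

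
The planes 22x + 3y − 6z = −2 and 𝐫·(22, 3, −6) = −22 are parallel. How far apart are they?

20/23

Both planes have normal n = (22, 3, −6), |n| = 23. Any point on the first plane is at distance |(-22) − (-2)|/|n| = 20/23 from the second.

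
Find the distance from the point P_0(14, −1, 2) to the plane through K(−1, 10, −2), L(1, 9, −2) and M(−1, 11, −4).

√6/2

KL = (2, −1, 0) and KM = (0, 1, −2), so a normal is n = KL × KM = (2, 4, 2).
n = (2, 4, 2); n·P − 34 = -6; |n| = 2√6; distance = 6/(2√6) = √6/2.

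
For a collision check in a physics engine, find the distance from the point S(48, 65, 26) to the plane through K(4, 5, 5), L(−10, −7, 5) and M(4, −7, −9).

30/11

KL = (−14, −12, 0) and KM = (0, −12, −14), so a normal is n = KL × KM = (168, −196, 168).
Then n·(48, 65, 26) − 532 = −840.
|n| = √(28224 + 38416 + 28224) = 308, so the distance is |-840|/308 = 30/11.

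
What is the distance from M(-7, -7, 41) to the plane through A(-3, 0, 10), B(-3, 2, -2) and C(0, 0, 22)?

5/√53

AB = (0, 2, -12) and AC = (3, 0, 12), so a normal is n = AB × AC = (24, -36, -6).
d = |24·(-7) + (-36)·(-7) + (-6)·41 − (-132)| / √(576 + 1296 + 36) = |-30| / (6√53) = 5√53/53.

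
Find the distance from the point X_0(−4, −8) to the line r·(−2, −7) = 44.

20√53/53

d = |(-2)·(-4) + (-7)·(-8) − 44| / √(4 + 49) = |20|/√53 = 20√53/53.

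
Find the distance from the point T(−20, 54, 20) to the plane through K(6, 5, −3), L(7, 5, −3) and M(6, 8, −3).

KL = (1, 0, 0) and KM = (0, 3, 0), so a normal is n = KL × KM = (0, 0, 3).
n = (0, 0, 3); n·P − (-9) = 69; |n| = 3; distance = 69/3 = 23.

23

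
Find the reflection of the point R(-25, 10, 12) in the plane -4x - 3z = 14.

With n = (-4, 0, -3), the signed offset is (n·R − 14)/|n|² = 50/25 = 2.
R' = R − 2t·n = (-25, 10, 12) − 4·(-4, 0, -3) = (-9, 10, 24).

(-9, 10, 24)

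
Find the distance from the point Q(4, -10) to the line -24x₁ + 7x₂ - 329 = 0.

99/5

d = |(-24)·4 + 7·(-10) − 329| / √(576 + 49) = |-495|/25 = 99/5.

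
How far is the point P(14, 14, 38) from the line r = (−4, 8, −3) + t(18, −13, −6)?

Direction vector d = (18, −13, −6).
AP = (18, 6, 41); AP·d = 0, |AP|² = 2041, |d|² = 529.
distance² = |AP|² − (AP·d)²/|d|² = 2041 − 0/529 = 2041, so the distance is √2041.

√2041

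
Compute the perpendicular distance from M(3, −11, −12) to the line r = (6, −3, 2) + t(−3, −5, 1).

3√26

Direction vector d = (−3, −5, 1).
AP = (−3, −8, −14); AP·d = 35, |AP|² = 269, |d|² = 35.
distance² = |AP|² − (AP·d)²/|d|² = 269 − 1225/35 = 234, so the distance is 3√26.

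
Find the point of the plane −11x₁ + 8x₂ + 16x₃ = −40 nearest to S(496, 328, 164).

The perpendicular from S has direction n = (−11, 8, 16): r = (496, 328, 164) + t(−11, 8, 16).
Substitute into the plane: n·(S + tn) = -40 gives -208 + 441t = -40, so t = 8/21.
Foot = (496, 328, 164) + (8/21)·(−11, 8, 16) = (10328/21, 6952/21, 3572/21).

(10328/21, 6952/21, 3572/21)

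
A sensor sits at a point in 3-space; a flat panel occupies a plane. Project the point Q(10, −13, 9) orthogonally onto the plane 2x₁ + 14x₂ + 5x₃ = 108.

(12, 1, 14)

n = (2, 14, 5), |n|² = 225, and n·Q − 108 = -225.
t = -225/225 = -1, so the foot is Q − t·n = (10, −13, 9) − (-1)·(2, 14, 5) = (12, 1, 14).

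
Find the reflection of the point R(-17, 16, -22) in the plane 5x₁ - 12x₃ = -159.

n = (5, 0, -12), |n|² = 169, n·R − (-159) = 338, so t = 338/169 = 2.
Foot F = R − 2·n = (-27, 16, 2); the reflection is 2F − R = (-37, 16, 26).

(-37, 16, 26)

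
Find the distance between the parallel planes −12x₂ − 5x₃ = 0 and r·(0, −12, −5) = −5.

Both planes have normal n = (0, −12, −5), |n| = 13. Any point on the first plane is at distance |(-5) − 0|/|n| = 5/13 from the second.

5/13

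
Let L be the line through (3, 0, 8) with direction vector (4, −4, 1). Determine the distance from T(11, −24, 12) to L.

Direction vector d = (4, −4, 1).
AP = (8, −24, 4); AP·d = 132, |AP|² = 656, |d|² = 33.
distance² = |AP|² − (AP·d)²/|d|² = 656 − 17424/33 = 128, so the distance is 8√2.

8√2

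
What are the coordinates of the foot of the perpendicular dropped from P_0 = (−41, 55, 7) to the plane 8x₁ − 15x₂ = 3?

n = (8, −15, 0), |n|² = 289, and n·P_0 − 3 = -1156.
t = -1156/289 = -4, so the foot is P_0 − t·n = (−41, 55, 7) − (-4)·(8, −15, 0) = (−9, −5, 7).

(-9, -5, 7)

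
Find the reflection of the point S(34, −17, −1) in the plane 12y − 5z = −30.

With n = (0, 12, −5), the signed offset is (n·S − (-30))/|n|² = -169/169 = -1.
S' = S − 2t·n = (34, −17, −1) − (-2)·(0, 12, −5) = (34, 7, −11).

(34, 7, -11)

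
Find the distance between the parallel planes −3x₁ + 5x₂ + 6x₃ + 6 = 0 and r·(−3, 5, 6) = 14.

2√70/7

With common normal n = (−3, 5, 6) (|n| = √70), the distance is |(-6) − 14|/|n| = 20/√70.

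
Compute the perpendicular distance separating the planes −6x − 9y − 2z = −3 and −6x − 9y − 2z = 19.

With common normal n = (−6, −9, −2) (|n| = 11), the distance is |(-3) − 19|/|n| = 22/11 = 2.

2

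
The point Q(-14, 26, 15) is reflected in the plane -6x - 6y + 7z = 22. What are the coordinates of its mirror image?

(-142/11, 298/11, 151/11)

n = (-6, -6, 7), |n|² = 121, n·Q − 22 = 11, so t = 11/121 = 1/11.
Foot F = Q − (1/11)·n = (-148/11, 292/11, 158/11); the reflection is 2F − Q = (-142/11, 298/11, 151/11).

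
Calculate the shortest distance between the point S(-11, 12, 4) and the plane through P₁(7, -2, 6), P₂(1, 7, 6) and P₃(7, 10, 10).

2

P₁P₂ = (-6, 9, 0) and P₁P₃ = (0, 12, 4), so a normal is n = P₁P₂ × P₁P₃ = (36, 24, -72).
n = (36, 24, -72); n·P − (-228) = -168; |n| = 84; distance = 168/84 = 2.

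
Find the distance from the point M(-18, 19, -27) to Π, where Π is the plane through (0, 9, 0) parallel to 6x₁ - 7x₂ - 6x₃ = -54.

Parallel planes share the normal n = (6, -7, -6); since (0, 9, 0) lies on the plane, its equation is 6x₁ - 7x₂ - 6x₃ = -63.
Then n·(-18, 19, -27) - (-63) = -16.
|n| = √(36 + 49 + 36) = 11, so the distance is |-16|/11 = 16/11.

16/11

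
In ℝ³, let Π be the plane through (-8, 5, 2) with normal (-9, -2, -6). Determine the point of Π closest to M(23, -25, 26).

(-4, -31, 8)

n = (-9, -2, -6), |n|² = 121, and n·M − 50 = -363.
t = -363/121 = -3, so the foot is M − t·n = (23, -25, 26) − (-3)·(-9, -2, -6) = (-4, -31, 8).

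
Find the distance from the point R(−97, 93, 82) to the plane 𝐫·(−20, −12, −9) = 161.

3

n = (−20, −12, −9); n·P − 161 = -75; |n| = 25; distance = 75/25 = 3.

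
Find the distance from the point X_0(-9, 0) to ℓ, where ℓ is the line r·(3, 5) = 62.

89√34/34

d = |3·(-9) + 5·0 − 62| / √(9 + 25) = |-89|/√34 = 89√34/34.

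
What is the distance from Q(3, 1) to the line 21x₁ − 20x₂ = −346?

The normal to the line is n = (21, −20) with |n| = 29.
|n·Q − (-346)| = |43 − (-346)| = 389, so the distance is 389/29.

389/29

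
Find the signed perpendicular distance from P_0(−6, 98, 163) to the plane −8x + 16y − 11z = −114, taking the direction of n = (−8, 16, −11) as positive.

n·P_0 − (-114) = -63.
|n| = 21, so the signed distance is -63/21 = -3.

-3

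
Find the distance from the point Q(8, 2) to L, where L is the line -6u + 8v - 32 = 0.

d = |(-6)·8 + 8·2 − 32| / √(36 + 64) = |-64|/10 = 32/5.

32/5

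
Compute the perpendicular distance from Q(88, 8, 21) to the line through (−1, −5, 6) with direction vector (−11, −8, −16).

√4346

Direction vector d = (−11, −8, −16).
AP = (89, 13, 15), and AP × d = (−88, 1259, −569).
|AP × d|² = 1916586 and |d|² = 441, so the distance is √(1916586/441) = √4346.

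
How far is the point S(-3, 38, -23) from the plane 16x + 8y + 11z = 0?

1/7

Normal vector n = (16, 8, 11), and n·(-3, 38, -23) - 0 = 3.
|n| = √(256 + 64 + 121) = 21, so the distance is |3|/21 = 1/7.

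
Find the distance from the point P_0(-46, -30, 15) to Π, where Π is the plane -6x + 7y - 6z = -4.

20/11

d = |(-6)·(-46) + 7·(-30) + (-6)·15 − (-4)| / √(36 + 49 + 36) = |-20| / 11 = 20/11.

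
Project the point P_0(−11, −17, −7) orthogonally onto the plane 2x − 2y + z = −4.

(-13, -15, -8)

n = (2, −2, 1), |n|² = 9, and n·P_0 − (-4) = 9.
t = 9/9 = 1, so the foot is P_0 − t·n = (−11, −17, −7) − 1·(2, −2, 1) = (−13, −15, −8).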